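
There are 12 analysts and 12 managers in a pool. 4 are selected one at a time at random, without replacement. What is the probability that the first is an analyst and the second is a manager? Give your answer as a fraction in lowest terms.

6/23

Multiply the conditional probabilities at each draw: 12/24 · 12/23 = 144/552 = 6/23.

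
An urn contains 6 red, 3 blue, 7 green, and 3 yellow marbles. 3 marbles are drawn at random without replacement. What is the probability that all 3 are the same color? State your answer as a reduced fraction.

1/17

There are C(19,3) = 969 ways to draw 3 marbles.
All same color: C(6,3) + C(3,3) + C(7,3) + C(3,3) = 20 + 1 + 35 + 1 = 57.
Probability = 57/969 = 1/17.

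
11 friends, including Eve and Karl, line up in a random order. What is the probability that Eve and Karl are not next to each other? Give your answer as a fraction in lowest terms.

9/11

There are 11! = 39916800 arrangements.
Arrangements with Eve and Karl adjacent: 2·10! = 7257600.
So not adjacent: 39916800 − 7257600 = 32659200, probability 32659200/39916800 = 9/11.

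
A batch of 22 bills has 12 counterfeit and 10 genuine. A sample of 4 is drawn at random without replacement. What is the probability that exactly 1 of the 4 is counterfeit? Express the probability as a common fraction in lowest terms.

288/1463

There are C(22,4) = 7315 ways to choose 4 from 22.
Selections with exactly 1 counterfeit: choose 1 of the 12 counterfeit and 3 of the 10 genuine, C(12,1)·C(10,3) = 12·120 = 1440.
Probability = 1440/7315 = 288/1463.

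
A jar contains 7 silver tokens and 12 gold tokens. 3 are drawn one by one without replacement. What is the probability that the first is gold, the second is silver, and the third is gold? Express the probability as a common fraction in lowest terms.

154/969

Multiply the conditional probabilities at each draw: 12/19 · 7/18 · 11/17 = 924/5814 = 154/969.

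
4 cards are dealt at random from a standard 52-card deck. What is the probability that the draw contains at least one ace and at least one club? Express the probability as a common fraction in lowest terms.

There are C(52,4) = 270725 possible draws.
By inclusion-exclusion on the complements, draws missing all aces or all clubs: C(48,4) + C(39,4) − C(36,4) = 194580 + 82251 − 58905 = 217926.
So draws with at least one of each: 270725 − 217926 = 52799, probability 52799/270725.

52799/270725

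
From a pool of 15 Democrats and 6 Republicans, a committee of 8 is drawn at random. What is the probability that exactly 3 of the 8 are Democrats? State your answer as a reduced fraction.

13/969

Total number of selections: C(21,8) = 203490.
Selections with exactly 3 Democrats: choose 3 of the 15 Democrats and 5 of the 6 Republicans, C(15,3)·C(6,5) = 455·6 = 2730.
Probability = 2730/203490 = 13/969.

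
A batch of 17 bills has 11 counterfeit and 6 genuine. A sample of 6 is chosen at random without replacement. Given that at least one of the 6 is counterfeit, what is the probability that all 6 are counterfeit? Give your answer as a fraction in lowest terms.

14/375

Work in counts. Selections with at least one counterfeit: C(17,6) − C(6,6) = 12376 − 1 = 12375.
Of those, selections where all 6 are counterfeit: C(11,6) = 462.
Conditional probability = 462/12375 = 14/375.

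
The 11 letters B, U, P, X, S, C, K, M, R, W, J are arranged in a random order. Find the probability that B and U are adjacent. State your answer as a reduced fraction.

There are 11! = 39916800 arrangements.
Treat B and U as a block: 10! arrangements of the blocks × 2 orders within the block = 2·3628800 = 7257600.
Probability = 7257600/39916800 = 2/11.

2/11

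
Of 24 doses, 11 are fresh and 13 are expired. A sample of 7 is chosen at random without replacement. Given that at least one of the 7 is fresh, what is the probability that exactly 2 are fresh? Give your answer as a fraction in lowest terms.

2145/10436

Work in counts. Selections with at least one fresh: C(24,7) − C(13,7) = 346104 − 1716 = 344388.
Of those, selections where exactly 2 are fresh: C(11,2)·C(13,5) = 55·1287 = 70785.
Conditional probability = 70785/344388 = 2145/10436.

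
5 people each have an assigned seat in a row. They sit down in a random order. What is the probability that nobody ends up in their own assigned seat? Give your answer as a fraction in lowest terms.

11/30

There are 5! = 120 seatings.
By inclusion-exclusion, seatings with no fixed points: C(5,0)·5! − C(5,1)·4! + C(5,2)·3! − C(5,3)·2! + C(5,4)·1! − C(5,5)·0! = 44.
Probability = 44/120 = 11/30.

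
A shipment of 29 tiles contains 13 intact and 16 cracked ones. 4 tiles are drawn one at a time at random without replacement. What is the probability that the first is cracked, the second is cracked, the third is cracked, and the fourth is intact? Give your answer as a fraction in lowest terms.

Multiply the conditional probabilities at each draw: 16/29 · 15/28 · 14/27 · 13/26 = 43680/570024 = 20/261.

20/261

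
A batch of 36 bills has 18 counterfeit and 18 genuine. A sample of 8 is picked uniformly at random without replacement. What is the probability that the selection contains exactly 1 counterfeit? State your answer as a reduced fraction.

There are C(36,8) = 30260340 ways to choose 8 from 36.
Selections with exactly 1 counterfeit: choose 1 of the 18 counterfeit and 7 of the 18 genuine, C(18,1)·C(18,7) = 18·31824 = 572832.
Probability = 572832/30260340 = 936/49445.

936/49445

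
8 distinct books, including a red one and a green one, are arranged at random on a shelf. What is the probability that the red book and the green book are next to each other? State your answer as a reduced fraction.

There are 8! = 40320 arrangements.
Treat the red book and the green book as a block: 7! arrangements of the blocks × 2 orders within the block = 2·5040 = 10080.
Probability = 10080/40320 = 1/4.

1/4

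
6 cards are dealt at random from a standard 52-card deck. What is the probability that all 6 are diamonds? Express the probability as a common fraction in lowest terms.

There are C(52,6) = 20358520 possible 6-card hands.
Hands that are all diamonds: C(13,6) = 1716.
Probability = 1716/20358520 = 33/391510.

33/391510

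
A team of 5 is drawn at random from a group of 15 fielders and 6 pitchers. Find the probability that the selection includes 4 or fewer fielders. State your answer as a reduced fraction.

826/969

Total selections: C(21,5) = 20349.
Favorable selections (4 or fewer fielders): C(15,0)·C(6,5) + C(15,1)·C(6,4) + C(15,2)·C(6,3) + C(15,3)·C(6,2) + C(15,4)·C(6,1) = 6 + 225 + 2100 + 6825 + 8190 = 17346.
Probability = 17346/20349 = 826/969.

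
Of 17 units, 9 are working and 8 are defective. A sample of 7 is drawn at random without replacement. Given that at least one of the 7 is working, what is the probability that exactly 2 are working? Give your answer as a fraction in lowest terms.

Work in counts. Selections with at least one working: C(17,7) − C(8,7) = 19448 − 8 = 19440.
Of those, selections where exactly 2 are working: C(9,2)·C(8,5) = 36·56 = 2016.
Conditional probability = 2016/19440 = 14/135.

14/135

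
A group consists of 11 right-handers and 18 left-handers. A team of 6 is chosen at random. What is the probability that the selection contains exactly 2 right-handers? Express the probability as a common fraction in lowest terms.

The sample space is all 6-subsets of the 29: C(29,6) = 475020.
Selections with exactly 2 right-handers: choose 2 of the 11 right-handers and 4 of the 18 left-handers, C(11,2)·C(18,4) = 55·3060 = 168300.
Probability = 168300/475020 = 935/2639.

935/2639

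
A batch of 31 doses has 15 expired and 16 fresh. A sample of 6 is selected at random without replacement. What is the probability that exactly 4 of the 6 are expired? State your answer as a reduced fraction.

200/899

Total number of selections: C(31,6) = 736281.
Selections with exactly 4 expired: choose 4 of the 15 expired and 2 of the 16 fresh, C(15,4)·C(16,2) = 1365·120 = 163800.
Probability = 163800/736281 = 200/899.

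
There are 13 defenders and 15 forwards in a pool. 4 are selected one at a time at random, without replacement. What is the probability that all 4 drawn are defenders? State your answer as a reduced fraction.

11/315

Multiply the conditional probabilities at each draw: 13/28 · 12/27 · 11/26 · 10/25 = 17160/491400 = 11/315.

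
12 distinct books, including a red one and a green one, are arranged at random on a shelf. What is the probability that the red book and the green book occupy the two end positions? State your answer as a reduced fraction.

1/66

There are 12! = 479001600 arrangements.
Place the red book and the green book at the ends in 2 ways, arrange the remaining 10 in 10! = 3628800 ways: 2·3628800 = 7257600.
Probability = 7257600/479001600 = 1/66.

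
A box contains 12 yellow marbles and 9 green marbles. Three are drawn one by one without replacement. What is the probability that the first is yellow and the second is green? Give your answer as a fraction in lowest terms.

Multiply the conditional probabilities at each draw: 12/21 · 9/20 = 108/420 = 9/35.

9/35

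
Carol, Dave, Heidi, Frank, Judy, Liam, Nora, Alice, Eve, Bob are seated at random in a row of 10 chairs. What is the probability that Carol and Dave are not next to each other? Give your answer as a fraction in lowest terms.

4/5

There are 10! = 3628800 arrangements.
Arrangements with Carol and Dave adjacent: 2·9! = 725760.
So not adjacent: 3628800 − 725760 = 2903040, probability 2903040/3628800 = 4/5.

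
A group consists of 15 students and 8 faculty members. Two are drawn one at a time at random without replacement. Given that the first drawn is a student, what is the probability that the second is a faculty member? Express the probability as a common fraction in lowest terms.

After removing one student, 22 remain: 14 students and 8 faculty members.
So the probability the next is a faculty member is 8/22 = 4/11.

4/11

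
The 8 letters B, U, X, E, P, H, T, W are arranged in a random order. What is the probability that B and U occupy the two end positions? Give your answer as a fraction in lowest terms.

1/28

There are 8! = 40320 arrangements.
Place B and U at the ends in 2 ways, arrange the remaining 6 in 6! = 720 ways: 2·720 = 1440.
Probability = 1440/40320 = 1/28.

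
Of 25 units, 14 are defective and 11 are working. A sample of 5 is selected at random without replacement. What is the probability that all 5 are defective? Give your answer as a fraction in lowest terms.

There are C(25,5) = 53130 possible selections.
Selections with all defective: C(14,5) = 2002.
Probability = 2002/53130 = 13/345.

13/345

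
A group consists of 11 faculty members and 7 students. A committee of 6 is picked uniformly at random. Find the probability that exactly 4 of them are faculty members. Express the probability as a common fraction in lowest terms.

165/442

The sample space is all 6-subsets of the 18: C(18,6) = 18564.
Selections with exactly 4 faculty members: choose 4 of the 11 faculty members and 2 of the 7 students, C(11,4)·C(7,2) = 330·21 = 6930.
Probability = 6930/18564 = 165/442.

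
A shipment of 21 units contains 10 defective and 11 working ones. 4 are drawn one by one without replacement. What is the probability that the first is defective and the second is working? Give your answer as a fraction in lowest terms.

Multiply the conditional probabilities at each draw: 10/21 · 11/20 = 110/420 = 11/42.

11/42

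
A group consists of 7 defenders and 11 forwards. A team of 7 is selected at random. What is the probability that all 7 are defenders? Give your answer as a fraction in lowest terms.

There are C(18,7) = 31824 possible selections.
Selections with all defenders: C(7,7) = 1.
Probability = 1/31824.

1/31824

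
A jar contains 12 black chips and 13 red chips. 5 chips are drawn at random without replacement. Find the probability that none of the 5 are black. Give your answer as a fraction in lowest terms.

39/1610

There are C(25,5) = 53130 possible selections.
Selections with no black (all red): C(13,5) = 1287.
Probability = 1287/53130 = 39/1610.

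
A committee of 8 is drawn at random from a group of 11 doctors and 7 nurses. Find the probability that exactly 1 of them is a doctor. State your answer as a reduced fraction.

Total number of selections: C(18,8) = 43758.
Selections with exactly 1 doctor: choose 1 of the 11 doctors and 7 of the 7 nurses, C(11,1)·C(7,7) = 11·1 = 11.
Probability = 11/43758 = 1/3978.

1/3978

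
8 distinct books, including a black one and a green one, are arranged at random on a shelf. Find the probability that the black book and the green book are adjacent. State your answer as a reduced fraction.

There are 8! = 40320 arrangements.
Treat the black book and the green book as a block: 7! arrangements of the blocks × 2 orders within the block = 2·5040 = 10080.
Probability = 10080/40320 = 1/4.

1/4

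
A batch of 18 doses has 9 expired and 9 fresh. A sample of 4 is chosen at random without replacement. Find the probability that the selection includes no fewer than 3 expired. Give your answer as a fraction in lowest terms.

There are C(18,4) = 3060 ways to choose the 4.
Favorable selections (no fewer than 3 expired): C(9,3)·C(9,1) + C(9,4)·C(9,0) = 756 + 126 = 882.
Probability = 882/3060 = 49/170.

49/170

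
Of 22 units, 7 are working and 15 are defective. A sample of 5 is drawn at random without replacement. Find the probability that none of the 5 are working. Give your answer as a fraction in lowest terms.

13/114

There are C(22,5) = 26334 possible selections.
Selections with no working (all defective): C(15,5) = 3003.
Probability = 3003/26334 = 13/114.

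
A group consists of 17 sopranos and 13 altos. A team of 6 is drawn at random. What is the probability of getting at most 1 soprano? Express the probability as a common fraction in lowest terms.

121/3045

There are C(30,6) = 593775 ways to choose the 6.
Favorable selections (at most 1 soprano): C(17,0)·C(13,6) + C(17,1)·C(13,5) = 1716 + 21879 = 23595.
Probability = 23595/593775 = 121/3045.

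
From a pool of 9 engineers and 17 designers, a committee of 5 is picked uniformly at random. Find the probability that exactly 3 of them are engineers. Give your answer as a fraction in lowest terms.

There are C(26,5) = 65780 ways to choose 5 from 26.
Selections with exactly 3 engineers: choose 3 of the 9 engineers and 2 of the 17 designers, C(9,3)·C(17,2) = 84·136 = 11424.
Probability = 11424/65780 = 2856/16445.

2856/16445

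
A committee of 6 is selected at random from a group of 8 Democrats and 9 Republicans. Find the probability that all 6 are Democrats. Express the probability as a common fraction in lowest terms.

1/442

There are C(17,6) = 12376 possible selections.
Selections with all Democrats: C(8,6) = 28.
Probability = 28/12376 = 1/442.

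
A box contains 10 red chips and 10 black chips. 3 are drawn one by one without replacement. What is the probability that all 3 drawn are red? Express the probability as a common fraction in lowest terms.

Multiply the conditional probabilities at each draw: 10/20 · 9/19 · 8/18 = 720/6840 = 2/19.

2/19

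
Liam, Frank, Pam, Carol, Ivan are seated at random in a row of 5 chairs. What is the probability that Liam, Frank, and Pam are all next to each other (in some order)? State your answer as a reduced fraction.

3/10

There are 5! = 120 arrangements.
Treat the three as one block: 3! placements × 3! orders within the block = 6·6 = 36.
Probability = 36/120 = 3/10.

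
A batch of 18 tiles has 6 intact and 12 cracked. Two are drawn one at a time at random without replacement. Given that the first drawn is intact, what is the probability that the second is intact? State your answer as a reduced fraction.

After removing one intact, 17 remain: 5 intact and 12 cracked.
So the probability the next is intact is 5/17.

5/17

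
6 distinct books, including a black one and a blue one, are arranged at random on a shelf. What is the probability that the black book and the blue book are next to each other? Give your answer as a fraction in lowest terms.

1/3

There are 6! = 720 arrangements.
Treat the black book and the blue book as a block: 5! arrangements of the blocks × 2 orders within the block = 2·120 = 240.
Probability = 240/720 = 1/3.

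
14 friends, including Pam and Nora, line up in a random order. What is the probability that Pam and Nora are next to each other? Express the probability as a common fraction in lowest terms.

There are 14! = 87178291200 arrangements.
Treat Pam and Nora as a block: 13! arrangements of the blocks × 2 orders within the block = 2·6227020800 = 12454041600.
Probability = 12454041600/87178291200 = 1/7.

1/7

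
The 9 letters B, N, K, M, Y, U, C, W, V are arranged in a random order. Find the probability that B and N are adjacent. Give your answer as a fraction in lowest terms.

2/9

There are 9! = 362880 arrangements.
Treat B and N as a block: 8! arrangements of the blocks × 2 orders within the block = 2·40320 = 80640.
Probability = 80640/362880 = 2/9.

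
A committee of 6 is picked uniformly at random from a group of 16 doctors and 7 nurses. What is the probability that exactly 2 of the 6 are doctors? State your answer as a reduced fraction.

200/4807

Total number of selections: C(23,6) = 100947.
Selections with exactly 2 doctors: choose 2 of the 16 doctors and 4 of the 7 nurses, C(16,2)·C(7,4) = 120·35 = 4200.
Probability = 4200/100947 = 200/4807.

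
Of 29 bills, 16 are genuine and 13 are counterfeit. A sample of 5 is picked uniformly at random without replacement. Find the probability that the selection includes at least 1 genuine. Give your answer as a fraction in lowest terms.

There are C(29,5) = 118755 ways to choose the 5.
The complement is all 5 are counterfeit: C(13,5) = 1287.
Probability = 1 − 1287/118755 = 117468/118755 = 1004/1015.

1004/1015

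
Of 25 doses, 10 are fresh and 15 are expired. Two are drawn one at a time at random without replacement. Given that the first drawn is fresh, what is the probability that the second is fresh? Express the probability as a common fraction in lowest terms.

After removing one fresh, 24 remain: 9 fresh and 15 expired.
So the probability the next is fresh is 9/24 = 3/8.

3/8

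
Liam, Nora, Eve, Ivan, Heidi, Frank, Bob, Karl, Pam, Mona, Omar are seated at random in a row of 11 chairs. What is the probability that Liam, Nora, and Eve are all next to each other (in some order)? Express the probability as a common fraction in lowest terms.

3/55

There are 11! = 39916800 arrangements.
Treat the three as one block: 9! placements × 3! orders within the block = 362880·6 = 2177280.
Probability = 2177280/39916800 = 3/55.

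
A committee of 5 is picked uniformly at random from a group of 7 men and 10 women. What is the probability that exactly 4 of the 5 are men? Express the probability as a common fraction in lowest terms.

Total number of selections: C(17,5) = 6188.
Selections with exactly 4 men: choose 4 of the 7 men and 1 of the 10 women, C(7,4)·C(10,1) = 35·10 = 350.
Probability = 350/6188 = 25/442.

25/442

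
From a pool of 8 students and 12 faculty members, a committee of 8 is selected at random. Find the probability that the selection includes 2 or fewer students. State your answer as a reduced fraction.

There are C(20,8) = 125970 ways to choose the 8.
Favorable selections (2 or fewer students): C(8,0)·C(12,8) + C(8,1)·C(12,7) + C(8,2)·C(12,6) = 495 + 6336 + 25872 = 32703.
Probability = 32703/125970 = 10901/41990.

10901/41990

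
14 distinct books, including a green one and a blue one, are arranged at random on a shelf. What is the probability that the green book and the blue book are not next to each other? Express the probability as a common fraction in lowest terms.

There are 14! = 87178291200 arrangements.
Arrangements with the green book and the blue book adjacent: 2·13! = 12454041600.
So not adjacent: 87178291200 − 12454041600 = 74724249600, probability 74724249600/87178291200 = 6/7.

6/7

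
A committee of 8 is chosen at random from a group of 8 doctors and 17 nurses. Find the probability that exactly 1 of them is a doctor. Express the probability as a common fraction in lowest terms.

14144/98325

There are C(25,8) = 1081575 ways to choose 8 from 25.
Selections with exactly 1 doctor: choose 1 of the 8 doctors and 7 of the 17 nurses, C(8,1)·C(17,7) = 8·19448 = 155584.
Probability = 155584/1081575 = 14144/98325.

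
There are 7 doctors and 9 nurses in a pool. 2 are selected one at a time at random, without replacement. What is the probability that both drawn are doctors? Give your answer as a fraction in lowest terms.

7/40

Multiply the conditional probabilities at each draw: 7/16 · 6/15 = 42/240 = 7/40.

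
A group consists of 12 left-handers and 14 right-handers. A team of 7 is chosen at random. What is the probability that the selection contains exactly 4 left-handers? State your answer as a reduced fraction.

63/230

The sample space is all 7-subsets of the 26: C(26,7) = 657800.
Selections with exactly 4 left-handers: choose 4 of the 12 left-handers and 3 of the 14 right-handers, C(12,4)·C(14,3) = 495·364 = 180180.
Probability = 180180/657800 = 63/230.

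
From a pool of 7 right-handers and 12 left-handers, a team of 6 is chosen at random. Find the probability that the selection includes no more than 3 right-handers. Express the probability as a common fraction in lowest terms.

3509/3876

There are C(19,6) = 27132 ways to choose the 6.
Count the complement (more than 3 right-handers): C(7,4)·C(12,2) + C(7,5)·C(12,1) + C(7,6)·C(12,0) = 2310 + 252 + 7 = 2569.
Probability = 1 − 2569/27132 = 24563/27132 = 3509/3876.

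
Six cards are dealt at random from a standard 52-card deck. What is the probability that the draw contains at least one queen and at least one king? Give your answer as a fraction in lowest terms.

718637/5089630

There are C(52,6) = 20358520 possible draws.
By inclusion-exclusion on the complements, draws missing all queens or all kings: C(48,6) + C(48,6) − C(44,6) = 12271512 + 12271512 − 7059052 = 17483972.
So draws with at least one of each: 20358520 − 17483972 = 2874548, probability 2874548/20358520 = 718637/5089630.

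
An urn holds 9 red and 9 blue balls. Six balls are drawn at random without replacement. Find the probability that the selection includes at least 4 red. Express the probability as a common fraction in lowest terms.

Total selections: C(18,6) = 18564.
Favorable selections (at least 4 red): C(9,4)·C(9,2) + C(9,5)·C(9,1) + C(9,6)·C(9,0) = 4536 + 1134 + 84 = 5754.
Probability = 5754/18564 = 137/442.

137/442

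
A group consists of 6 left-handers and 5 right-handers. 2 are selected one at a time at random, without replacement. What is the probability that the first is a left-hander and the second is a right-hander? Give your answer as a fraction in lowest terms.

Multiply the conditional probabilities at each draw: 6/11 · 5/10 = 30/110 = 3/11.

3/11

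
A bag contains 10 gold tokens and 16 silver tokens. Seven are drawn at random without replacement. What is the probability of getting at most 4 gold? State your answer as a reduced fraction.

Total selections: C(26,7) = 657800.
Count the complement (more than 4 gold): C(10,5)·C(16,2) + C(10,6)·C(16,1) + C(10,7)·C(16,0) = 30240 + 3360 + 120 = 33720.
Probability = 1 − 33720/657800 = 624080/657800 = 15602/16445.

15602/16445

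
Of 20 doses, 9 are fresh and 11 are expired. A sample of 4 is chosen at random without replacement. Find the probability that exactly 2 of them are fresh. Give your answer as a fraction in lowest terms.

132/323

The sample space is all 4-subsets of the 20: C(20,4) = 4845.
Selections with exactly 2 fresh: choose 2 of the 9 fresh and 2 of the 11 expired, C(9,2)·C(11,2) = 36·55 = 1980.
Probability = 1980/4845 = 132/323.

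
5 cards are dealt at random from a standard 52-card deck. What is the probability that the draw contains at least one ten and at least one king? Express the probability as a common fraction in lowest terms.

There are C(52,5) = 2598960 possible draws.
By inclusion-exclusion on the complements, draws missing all tens or all kings: C(48,5) + C(48,5) − C(44,5) = 1712304 + 1712304 − 1086008 = 2338600.
So draws with at least one of each: 2598960 − 2338600 = 260360, probability 260360/2598960 = 6509/64974.

6509/64974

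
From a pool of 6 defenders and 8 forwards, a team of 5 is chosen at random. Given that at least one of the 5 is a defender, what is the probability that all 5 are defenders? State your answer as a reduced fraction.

3/973

Work in counts. Selections with at least one defender: C(14,5) − C(8,5) = 2002 − 56 = 1946.
Of those, selections where all 5 are defenders: C(6,5) = 6.
Conditional probability = 6/1946 = 3/973.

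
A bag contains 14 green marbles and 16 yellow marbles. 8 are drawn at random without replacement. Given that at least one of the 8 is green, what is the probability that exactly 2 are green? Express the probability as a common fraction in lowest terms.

56056/449235

Work in counts. Selections with at least one green: C(30,8) − C(16,8) = 5852925 − 12870 = 5840055.
Of those, selections where exactly 2 are green: C(14,2)·C(16,6) = 91·8008 = 728728.
Conditional probability = 728728/5840055 = 56056/449235.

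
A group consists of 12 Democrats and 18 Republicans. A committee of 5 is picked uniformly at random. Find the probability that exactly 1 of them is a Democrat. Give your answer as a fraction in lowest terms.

680/2639

The sample space is all 5-subsets of the 30: C(30,5) = 142506.
Selections with exactly 1 Democrat: choose 1 of the 12 Democrats and 4 of the 18 Republicans, C(12,1)·C(18,4) = 12·3060 = 36720.
Probability = 36720/142506 = 680/2639.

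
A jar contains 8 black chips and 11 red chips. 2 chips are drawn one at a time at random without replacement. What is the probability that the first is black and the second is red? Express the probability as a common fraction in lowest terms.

Multiply the conditional probabilities at each draw: 8/19 · 11/18 = 88/342 = 44/171.

44/171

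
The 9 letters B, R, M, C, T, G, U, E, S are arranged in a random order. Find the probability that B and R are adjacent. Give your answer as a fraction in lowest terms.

There are 9! = 362880 arrangements.
Treat B and R as a block: 8! arrangements of the blocks × 2 orders within the block = 2·40320 = 80640.
Probability = 80640/362880 = 2/9.

2/9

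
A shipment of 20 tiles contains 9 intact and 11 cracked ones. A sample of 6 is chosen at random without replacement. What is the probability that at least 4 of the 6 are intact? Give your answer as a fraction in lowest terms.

Total selections: C(20,6) = 38760.
Favorable selections (at least 4 intact): C(9,4)·C(11,2) + C(9,5)·C(11,1) + C(9,6)·C(11,0) = 6930 + 1386 + 84 = 8400.
Probability = 8400/38760 = 70/323.

70/323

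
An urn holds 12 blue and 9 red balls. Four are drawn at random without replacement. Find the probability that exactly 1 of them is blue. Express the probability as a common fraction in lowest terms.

16/95

The sample space is all 4-subsets of the 21: C(21,4) = 5985.
Selections with exactly 1 blue: choose 1 of the 12 blue and 3 of the 9 red, C(12,1)·C(9,3) = 12·84 = 1008.
Probability = 1008/5985 = 16/95.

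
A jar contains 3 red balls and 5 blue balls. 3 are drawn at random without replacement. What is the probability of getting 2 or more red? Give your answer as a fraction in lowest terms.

2/7

There are C(8,3) = 56 ways to choose the 3.
Favorable selections (2 or more red): C(3,2)·C(5,1) + C(3,3)·C(5,0) = 15 + 1 = 16.
Probability = 16/56 = 2/7.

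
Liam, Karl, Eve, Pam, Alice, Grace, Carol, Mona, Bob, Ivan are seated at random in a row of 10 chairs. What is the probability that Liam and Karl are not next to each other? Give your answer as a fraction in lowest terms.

There are 10! = 3628800 arrangements.
Arrangements with Liam and Karl adjacent: 2·9! = 725760.
So not adjacent: 3628800 − 725760 = 2903040, probability 2903040/3628800 = 4/5.

4/5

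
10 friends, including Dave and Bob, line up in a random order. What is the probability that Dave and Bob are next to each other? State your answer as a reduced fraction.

There are 10! = 3628800 arrangements.
Treat Dave and Bob as a block: 9! arrangements of the blocks × 2 orders within the block = 2·362880 = 725760.
Probability = 725760/3628800 = 1/5.

1/5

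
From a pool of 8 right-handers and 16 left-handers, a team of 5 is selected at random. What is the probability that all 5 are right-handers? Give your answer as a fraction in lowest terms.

There are C(24,5) = 42504 possible selections.
Selections with all right-handers: C(8,5) = 56.
Probability = 56/42504 = 1/759.

1/759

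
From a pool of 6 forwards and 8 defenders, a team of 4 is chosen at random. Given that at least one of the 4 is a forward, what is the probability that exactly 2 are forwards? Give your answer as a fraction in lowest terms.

60/133

Work in counts. Selections with at least one forward: C(14,4) − C(8,4) = 1001 − 70 = 931.
Of those, selections where exactly 2 are forwards: C(6,2)·C(8,2) = 15·28 = 420.
Conditional probability = 420/931 = 60/133.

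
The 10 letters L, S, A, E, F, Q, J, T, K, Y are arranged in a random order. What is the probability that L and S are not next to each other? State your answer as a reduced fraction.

4/5

There are 10! = 3628800 arrangements.
Arrangements with L and S adjacent: 2·9! = 725760.
So not adjacent: 3628800 − 725760 = 2903040, probability 2903040/3628800 = 4/5.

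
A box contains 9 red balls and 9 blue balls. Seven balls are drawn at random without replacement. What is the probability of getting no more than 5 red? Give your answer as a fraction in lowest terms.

There are C(18,7) = 31824 ways to choose the 7.
Count the complement (more than 5 red): C(9,6)·C(9,1) + C(9,7)·C(9,0) = 756 + 36 = 792.
Probability = 1 − 792/31824 = 31032/31824 = 431/442.

431/442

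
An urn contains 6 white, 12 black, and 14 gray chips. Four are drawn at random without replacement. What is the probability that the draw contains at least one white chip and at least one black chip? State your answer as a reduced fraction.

8583/17980

There are C(32,4) = 35960 possible draws.
By inclusion-exclusion on the complements, draws missing all white or all black: C(26,4) + C(20,4) − C(14,4) = 14950 + 4845 − 1001 = 18794.
So draws with at least one of each: 35960 − 18794 = 17166, probability 17166/35960 = 8583/17980.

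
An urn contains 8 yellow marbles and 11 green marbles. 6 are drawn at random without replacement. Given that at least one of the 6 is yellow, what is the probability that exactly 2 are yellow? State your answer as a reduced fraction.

Work in counts. Selections with at least one yellow: C(19,6) − C(11,6) = 27132 − 462 = 26670.
Of those, selections where exactly 2 are yellow: C(8,2)·C(11,4) = 28·330 = 9240.
Conditional probability = 9240/26670 = 44/127.

44/127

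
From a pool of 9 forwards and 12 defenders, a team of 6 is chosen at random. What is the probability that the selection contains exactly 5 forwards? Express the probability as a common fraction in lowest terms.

Total number of selections: C(21,6) = 54264.
Selections with exactly 5 forwards: choose 5 of the 9 forwards and 1 of the 12 defenders, C(9,5)·C(12,1) = 126·12 = 1512.
Probability = 1512/54264 = 9/323.

9/323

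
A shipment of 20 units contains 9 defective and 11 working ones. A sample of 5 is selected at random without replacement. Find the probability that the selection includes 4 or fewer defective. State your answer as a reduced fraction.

2563/2584

Total selections: C(20,5) = 15504.
The complement is exactly 5 defective: C(9,5)·C(11,0) = 126.
Probability = 1 − 126/15504 = 15378/15504 = 2563/2584.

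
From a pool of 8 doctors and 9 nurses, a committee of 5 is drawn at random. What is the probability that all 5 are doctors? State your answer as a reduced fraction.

2/221

There are C(17,5) = 6188 possible selections.
Selections with all doctors: C(8,5) = 56.
Probability = 56/6188 = 2/221.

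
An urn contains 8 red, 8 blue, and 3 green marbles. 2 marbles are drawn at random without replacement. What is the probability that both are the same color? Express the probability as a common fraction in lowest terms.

59/171

There are C(19,2) = 171 ways to draw 2 marbles.
All same color: C(8,2) + C(8,2) + C(3,2) = 28 + 28 + 3 = 59.
Probability = 59/171.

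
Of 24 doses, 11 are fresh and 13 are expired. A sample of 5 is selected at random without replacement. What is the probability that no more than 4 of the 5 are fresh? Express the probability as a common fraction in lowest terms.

91/92

There are C(24,5) = 42504 ways to choose the 5.
The complement is exactly 5 fresh: C(11,5)·C(13,0) = 462.
Probability = 1 − 462/42504 = 42042/42504 = 91/92.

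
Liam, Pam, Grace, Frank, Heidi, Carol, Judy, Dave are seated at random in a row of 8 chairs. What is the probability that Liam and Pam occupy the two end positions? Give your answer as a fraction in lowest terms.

1/28

There are 8! = 40320 arrangements.
Place Liam and Pam at the ends in 2 ways, arrange the remaining 6 in 6! = 720 ways: 2·720 = 1440.
Probability = 1440/40320 = 1/28.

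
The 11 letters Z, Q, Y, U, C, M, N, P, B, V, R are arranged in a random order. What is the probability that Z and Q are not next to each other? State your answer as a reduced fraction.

There are 11! = 39916800 arrangements.
Arrangements with Z and Q adjacent: 2·10! = 7257600.
So not adjacent: 39916800 − 7257600 = 32659200, probability 32659200/39916800 = 9/11.

9/11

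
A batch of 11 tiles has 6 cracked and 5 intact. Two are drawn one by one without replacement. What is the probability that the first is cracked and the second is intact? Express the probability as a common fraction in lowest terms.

Multiply the conditional probabilities at each draw: 6/11 · 5/10 = 30/110 = 3/11.

3/11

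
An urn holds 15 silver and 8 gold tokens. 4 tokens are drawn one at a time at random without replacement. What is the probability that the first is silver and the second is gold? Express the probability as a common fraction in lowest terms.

Multiply the conditional probabilities at each draw: 15/23 · 8/22 = 120/506 = 60/253.

60/253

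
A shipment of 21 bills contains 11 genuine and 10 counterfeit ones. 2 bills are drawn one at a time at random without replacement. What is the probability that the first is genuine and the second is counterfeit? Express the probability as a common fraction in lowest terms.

11/42

Multiply the conditional probabilities at each draw: 11/21 · 10/20 = 110/420 = 11/42.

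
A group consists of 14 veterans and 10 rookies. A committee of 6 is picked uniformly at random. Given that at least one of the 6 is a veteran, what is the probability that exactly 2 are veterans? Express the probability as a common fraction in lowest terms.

Work in counts. Selections with at least one veteran: C(24,6) − C(10,6) = 134596 − 210 = 134386.
Of those, selections where exactly 2 are veterans: C(14,2)·C(10,4) = 91·210 = 19110.
Conditional probability = 19110/134386 = 1365/9599.

1365/9599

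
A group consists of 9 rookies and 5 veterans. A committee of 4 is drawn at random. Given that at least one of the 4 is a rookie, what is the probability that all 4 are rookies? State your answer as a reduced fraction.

Work in counts. Selections with at least one rookie: C(14,4) − C(5,4) = 1001 − 5 = 996.
Of those, selections where all 4 are rookies: C(9,4) = 126.
Conditional probability = 126/996 = 21/166.

21/166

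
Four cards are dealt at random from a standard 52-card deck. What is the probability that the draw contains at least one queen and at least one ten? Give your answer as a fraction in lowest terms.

1332/20825

There are C(52,4) = 270725 possible draws.
By inclusion-exclusion on the complements, draws missing all queens or all tens: C(48,4) + C(48,4) − C(44,4) = 194580 + 194580 − 135751 = 253409.
So draws with at least one of each: 270725 − 253409 = 17316, probability 17316/270725 = 1332/20825.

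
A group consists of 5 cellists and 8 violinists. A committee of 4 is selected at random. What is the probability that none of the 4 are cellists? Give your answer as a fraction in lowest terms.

14/143

There are C(13,4) = 715 possible selections.
Selections with no cellists (all violinists): C(8,4) = 70.
Probability = 70/715 = 14/143.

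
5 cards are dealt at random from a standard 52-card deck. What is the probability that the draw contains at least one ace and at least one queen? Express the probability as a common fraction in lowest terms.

6509/64974

There are C(52,5) = 2598960 possible draws.
By inclusion-exclusion on the complements, draws missing all aces or all queens: C(48,5) + C(48,5) − C(44,5) = 1712304 + 1712304 − 1086008 = 2338600.
So draws with at least one of each: 2598960 − 2338600 = 260360, probability 260360/2598960 = 6509/64974.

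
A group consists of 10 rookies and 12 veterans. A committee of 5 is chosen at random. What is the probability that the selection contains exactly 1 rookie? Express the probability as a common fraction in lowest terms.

25/133

Total number of selections: C(22,5) = 26334.
Selections with exactly 1 rookie: choose 1 of the 10 rookies and 4 of the 12 veterans, C(10,1)·C(12,4) = 10·495 = 4950.
Probability = 4950/26334 = 25/133.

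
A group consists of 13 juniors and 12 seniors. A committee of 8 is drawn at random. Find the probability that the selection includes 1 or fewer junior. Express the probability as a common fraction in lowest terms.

109/10925

Total selections: C(25,8) = 1081575.
Favorable selections (1 or fewer junior): C(13,0)·C(12,8) + C(13,1)·C(12,7) = 495 + 10296 = 10791.
Probability = 10791/1081575 = 109/10925.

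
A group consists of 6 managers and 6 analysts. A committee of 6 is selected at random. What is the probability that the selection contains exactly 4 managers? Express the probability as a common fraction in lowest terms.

75/308

There are C(12,6) = 924 ways to choose 6 from 12.
Selections with exactly 4 managers: choose 4 of the 6 managers and 2 of the 6 analysts, C(6,4)·C(6,2) = 15·15 = 225.
Probability = 225/924 = 75/308.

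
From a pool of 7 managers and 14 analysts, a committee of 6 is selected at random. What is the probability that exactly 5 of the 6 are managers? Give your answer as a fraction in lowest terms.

7/1292

Total number of selections: C(21,6) = 54264.
Selections with exactly 5 managers: choose 5 of the 7 managers and 1 of the 14 analysts, C(7,5)·C(14,1) = 21·14 = 294.
Probability = 294/54264 = 7/1292.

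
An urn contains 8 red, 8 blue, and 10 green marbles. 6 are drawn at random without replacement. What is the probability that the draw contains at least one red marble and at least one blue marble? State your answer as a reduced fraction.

13808/16445

There are C(26,6) = 230230 possible draws.
By inclusion-exclusion on the complements, draws missing all red or all blue: C(18,6) + C(18,6) − C(10,6) = 18564 + 18564 − 210 = 36918.
So draws with at least one of each: 230230 − 36918 = 193312, probability 193312/230230 = 13808/16445.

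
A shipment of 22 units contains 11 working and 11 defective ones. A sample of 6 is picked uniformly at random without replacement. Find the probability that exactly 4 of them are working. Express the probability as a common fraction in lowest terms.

There are C(22,6) = 74613 ways to choose 6 from 22.
Selections with exactly 4 working: choose 4 of the 11 working and 2 of the 11 defective, C(11,4)·C(11,2) = 330·55 = 18150.
Probability = 18150/74613 = 550/2261.

550/2261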